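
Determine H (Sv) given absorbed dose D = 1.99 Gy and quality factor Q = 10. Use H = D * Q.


H = D * Q
H = 1.99 * 10
H = 19.900 Sv

19.900


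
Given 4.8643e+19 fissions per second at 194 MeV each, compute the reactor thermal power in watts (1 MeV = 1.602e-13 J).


P = fission_rate * E_MeV * 1.602e-13
P = 4.8643e+19 * 194 * 1.602e-13
P = 1.5118e+09 W

1.5118e+09


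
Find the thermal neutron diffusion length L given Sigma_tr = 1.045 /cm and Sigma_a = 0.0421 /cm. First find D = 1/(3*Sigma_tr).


D = 1 / (3 * Sigma_tr) = 1 / (3 * 1.045) = 0.3189793 cm
L = sqrt(D / Sigma_a)
L = sqrt(0.3189793 / 0.0421)
L = 2.7526 cm

2.7526


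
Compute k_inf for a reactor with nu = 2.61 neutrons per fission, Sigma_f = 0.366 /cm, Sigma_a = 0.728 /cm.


k_inf = nu * Sigma_f / Sigma_a
k_inf = 2.61 * 0.366 / 0.728
k_inf = 1.3122

1.3122


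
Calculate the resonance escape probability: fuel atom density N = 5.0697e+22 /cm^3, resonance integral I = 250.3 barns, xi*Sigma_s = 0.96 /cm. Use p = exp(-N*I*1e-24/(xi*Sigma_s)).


p = exp(-N * I * 1e-24 / (xi*Sigma_s))
p = exp(-5.0697e+22 * 250.3 * 1e-24 / 0.96)
p = 1.8172e-06

1.8172e-06


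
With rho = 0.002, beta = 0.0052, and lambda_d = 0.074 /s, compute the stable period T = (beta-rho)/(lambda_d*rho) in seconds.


T = (beta - rho) / (lambda_d * rho)
T = (0.0052 - 0.002) / (0.074 * 0.002)
T = 21.622 s

21.622


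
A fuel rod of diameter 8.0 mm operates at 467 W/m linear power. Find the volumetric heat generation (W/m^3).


r = D / 2 / 1000 = 8.0 / 2 / 1000 = 0.004 m
q''' = q' / (pi * r^2)
q''' = 467 / (pi * 0.004^2)
q''' = 9.2907e+06 W/m^3

9.2907e+06


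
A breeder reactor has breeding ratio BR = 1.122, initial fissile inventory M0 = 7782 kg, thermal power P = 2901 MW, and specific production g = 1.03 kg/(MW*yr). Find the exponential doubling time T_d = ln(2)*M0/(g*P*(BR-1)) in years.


Breeding gain G = BR - 1 = 1.122 - 1 = 0.122
Fissile production rate = g * P * G = 1.03 * 2901 * 0.122 = 364.53966 kg/yr
T_d = ln(2) * M0 / (g * P * G)
T_d = ln(2) * 7782 / 364.53966 = 14.797 yr

14.797


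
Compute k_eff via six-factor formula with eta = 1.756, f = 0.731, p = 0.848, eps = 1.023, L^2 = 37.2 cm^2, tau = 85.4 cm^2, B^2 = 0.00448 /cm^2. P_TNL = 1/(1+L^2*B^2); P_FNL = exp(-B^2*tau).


k_inf = eta*f*p*eps = 1.756*0.731*0.848*1.023 = 1.113559
P_TNL = 1/(1 + L^2*B^2) = 1/(1 + 37.2*0.00448) = 0.8571507
P_FNL = exp(-B^2*tau) = exp(-0.00448*85.4) = 0.6820911
k_eff = k_inf * P_TNL * P_FNL = 1.113559 * 0.8571507 * 0.6820911
k_eff = 0.65105

0.65105


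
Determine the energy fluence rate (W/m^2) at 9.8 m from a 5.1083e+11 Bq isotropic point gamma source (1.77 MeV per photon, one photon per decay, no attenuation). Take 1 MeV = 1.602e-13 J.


psi = A * E * 1.602e-13 / (4*pi*r^2)
psi = 5.1083e+11 * 1.77 * 1.602e-13 / (4*pi*9.8^2)
psi = 1.2002e-04 W/m^2

1.2002e-04


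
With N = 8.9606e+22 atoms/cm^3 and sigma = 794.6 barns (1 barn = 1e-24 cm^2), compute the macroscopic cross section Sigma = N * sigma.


Sigma = N * sigma_barns * 1e-24
Sigma = 8.9606e+22 * 794.6 * 1e-24
Sigma = 71.201 /cm

71.201


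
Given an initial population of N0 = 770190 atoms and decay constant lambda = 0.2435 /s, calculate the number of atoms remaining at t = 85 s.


N = N0 * exp(-lambda * t)
N = 770190 * exp(-0.2435 * 85)
N = 7.9029e-04

7.9029e-04


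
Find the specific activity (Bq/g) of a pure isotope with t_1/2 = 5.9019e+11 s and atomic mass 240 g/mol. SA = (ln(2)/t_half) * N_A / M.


lambda = ln(2) / t_half = ln(2) / 5.9019e+11 = 1.174448e-12 /s
SA = lambda * N_A / M
SA = 1.174448e-12 * 6.022e23 / 240
SA = 2.9469e+09 Bq/g

2.9469e+09


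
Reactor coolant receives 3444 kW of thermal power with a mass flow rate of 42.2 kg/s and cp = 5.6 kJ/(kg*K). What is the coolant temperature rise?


dT = Q / (m_dot * cp)
dT = 3444 / (42.2 * 5.6)
dT = 14.573 C

14.573


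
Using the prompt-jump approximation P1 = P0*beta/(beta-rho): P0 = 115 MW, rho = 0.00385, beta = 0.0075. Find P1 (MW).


P1/P0 = beta / (beta - rho)
P1/P0 = 0.0075 / (0.0075 - 0.00385) = 2.054795
P1 = 115 * 2.054795 = 236.30 MW

236.30


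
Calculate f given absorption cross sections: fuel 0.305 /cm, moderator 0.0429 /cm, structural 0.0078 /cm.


f = Sigma_a_fuel / (Sigma_a_fuel + Sigma_a_mod + Sigma_a_other)
f = 0.305 / (0.305 + 0.0429 + 0.0078)
f = 0.85746

0.85746


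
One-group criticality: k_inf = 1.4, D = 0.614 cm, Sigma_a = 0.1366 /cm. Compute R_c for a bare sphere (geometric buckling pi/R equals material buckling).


L^2 = D / Sigma_a = 0.614 / 0.1366 = 4.494876 cm^2
B_m^2 = (k_inf - 1) / L^2 = (1.4 - 1) / 4.494876 = 0.08899022 /cm^2
For a bare sphere: B_g = pi/R, so R_c = pi / sqrt(B_m^2)
R_c = pi / sqrt(0.08899022) = 10.531 cm

10.531


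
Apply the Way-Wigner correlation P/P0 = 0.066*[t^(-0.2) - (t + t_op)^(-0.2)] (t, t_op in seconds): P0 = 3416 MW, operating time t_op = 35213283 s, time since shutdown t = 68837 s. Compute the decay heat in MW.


P/P0 = 0.066 * [t^(-0.2) - (t + t_op)^(-0.2)]
P/P0 = 0.066 * [68837^(-0.2) - (68837 + 35213283)^(-0.2)]
P/P0 = 0.066 * [0.1077545 - 0.03093777] = 0.005069904
P = 3416 * 0.005069904 = 17.319 MW

17.319


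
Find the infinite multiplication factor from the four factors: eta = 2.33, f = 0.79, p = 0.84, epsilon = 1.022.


k_inf = eta * f * p * epsilon
k_inf = 2.33 * 0.79 * 0.84 * 1.022
k_inf = 1.5802

1.5802


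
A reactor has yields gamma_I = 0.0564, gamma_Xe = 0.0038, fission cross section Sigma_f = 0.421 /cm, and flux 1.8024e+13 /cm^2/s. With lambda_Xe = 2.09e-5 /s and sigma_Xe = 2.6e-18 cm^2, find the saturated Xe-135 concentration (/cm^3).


Xe_eq = (gamma_I + gamma_Xe) * Sigma_f * phi / (lambda_Xe + sigma_Xe * phi)
Numerator = (0.0564 + 0.0038) * 0.421 * 1.8024e+13 = 4.568039e+11
Denominator = 2.09e-5 + 2.6e-18 * 1.8024e+13 = 6.776240e-05
Xe_eq = 4.568039e+11 / 6.776240e-05 = 6.7413e+15 /cm^3

6.7413e+15


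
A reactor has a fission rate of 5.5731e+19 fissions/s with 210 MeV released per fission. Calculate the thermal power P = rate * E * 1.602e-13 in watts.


P = fission_rate * E_MeV * 1.602e-13
P = 5.5731e+19 * 210 * 1.602e-13
P = 1.8749e+09 W

1.8749e+09


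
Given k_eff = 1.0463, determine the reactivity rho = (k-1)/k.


rho = (k_eff - 1) / k_eff
rho = (1.0463 - 1) / 1.0463
rho = 0.044251

0.044251


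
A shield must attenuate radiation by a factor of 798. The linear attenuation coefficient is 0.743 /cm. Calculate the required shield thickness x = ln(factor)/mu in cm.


x = ln(factor) / mu
x = ln(798) / 0.743
x = 8.9934 cm

8.9934


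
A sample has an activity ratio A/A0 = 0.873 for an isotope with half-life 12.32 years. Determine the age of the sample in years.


lambda = ln(2) / t_half = ln(2) / 12.32 = 0.05626195 /yr
t = -ln(A/A0) / lambda
t = -ln(0.873) / 0.05626195
t = 2.4141 yr

2.4141


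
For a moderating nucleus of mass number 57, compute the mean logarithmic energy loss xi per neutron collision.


xi = 1 + (A-1)^2/(2A) * ln((A-1)/(A+1))
xi = 1 + (57-1)^2/(2*57) * ln((57-1)/(57 +1))
xi = 0.034681

0.034681


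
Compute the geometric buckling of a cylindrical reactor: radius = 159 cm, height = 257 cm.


B^2 = (2.405/R)^2 + (pi/H)^2
B^2 = (2.405/159)^2 + (pi/257)^2
B^2 = 3.7822e-04 /cm^2

3.7822e-04


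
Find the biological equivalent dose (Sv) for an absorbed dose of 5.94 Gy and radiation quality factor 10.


H = D * Q
H = 5.94 * 10
H = 59.400 Sv

59.400


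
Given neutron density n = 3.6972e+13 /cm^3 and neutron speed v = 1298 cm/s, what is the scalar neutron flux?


phi = n * v
phi = 3.6972e+13 * 1298
phi = 4.7990e+16 /cm^2/s

4.7990e+16


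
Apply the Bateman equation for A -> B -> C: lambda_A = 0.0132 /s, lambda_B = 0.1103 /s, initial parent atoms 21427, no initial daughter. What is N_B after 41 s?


N_B(t) = lambda_A * N_A0 / (lambda_B - lambda_A) * [exp(-lambda_A*t) - exp(-lambda_B*t)]
exp(-0.0132*41) = 0.5820494; exp(-0.1103*41) = 0.01086401
N_B = 0.0132 * 21427 / (0.1103 - 0.0132) * (0.5820494 - 0.01086401)
N_B = 1663.8

1663.8


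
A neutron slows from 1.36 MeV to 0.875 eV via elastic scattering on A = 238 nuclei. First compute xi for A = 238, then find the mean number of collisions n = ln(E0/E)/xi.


xi = 1 + (A-1)^2/(2A)*ln((A-1)/(A+1)) = 0.008379872 (for A = 238)
n = ln(E0/E) / xi
n = ln(1.36e6 / 0.875) / 0.008379872
n = ln(1.554286e+06) / 0.008379872 = 1701.3

1701.3


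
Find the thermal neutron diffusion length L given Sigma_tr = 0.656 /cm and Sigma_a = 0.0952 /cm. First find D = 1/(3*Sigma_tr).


D = 1 / (3 * Sigma_tr) = 1 / (3 * 0.656) = 0.5081301 cm
L = sqrt(D / Sigma_a)
L = sqrt(0.5081301 / 0.0952)
L = 2.3103 cm

2.3103


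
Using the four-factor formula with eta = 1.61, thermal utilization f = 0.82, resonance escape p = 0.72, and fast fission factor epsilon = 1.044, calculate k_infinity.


k_inf = eta * f * p * epsilon
k_inf = 1.61 * 0.82 * 0.72 * 1.044
k_inf = 0.99237

0.99237


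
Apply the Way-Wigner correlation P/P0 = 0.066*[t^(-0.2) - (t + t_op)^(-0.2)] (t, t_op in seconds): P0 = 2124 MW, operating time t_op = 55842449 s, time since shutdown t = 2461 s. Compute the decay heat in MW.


P/P0 = 0.066 * [t^(-0.2) - (t + t_op)^(-0.2)]
P/P0 = 0.066 * [2461^(-0.2) - (2461 + 55842449)^(-0.2)]
P/P0 = 0.066 * [0.2097866 - 0.02822301] = 0.01198320
P = 2124 * 0.01198320 = 25.452 MW

25.452


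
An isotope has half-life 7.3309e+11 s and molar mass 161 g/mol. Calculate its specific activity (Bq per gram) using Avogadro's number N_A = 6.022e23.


lambda = ln(2) / t_half = ln(2) / 7.3309e+11 = 9.455144e-13 /s
SA = lambda * N_A / M
SA = 9.455144e-13 * 6.022e23 / 161
SA = 3.5366e+09 Bq/g

3.5366e+09


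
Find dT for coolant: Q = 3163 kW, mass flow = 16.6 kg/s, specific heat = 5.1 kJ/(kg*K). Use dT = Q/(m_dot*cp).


dT = Q / (m_dot * cp)
dT = 3163 / (16.6 * 5.1)
dT = 37.361 C

37.361


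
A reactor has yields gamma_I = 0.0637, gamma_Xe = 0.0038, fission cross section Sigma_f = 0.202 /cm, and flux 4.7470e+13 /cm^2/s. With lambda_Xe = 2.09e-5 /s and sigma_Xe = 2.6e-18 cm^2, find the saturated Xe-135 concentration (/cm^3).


Xe_eq = (gamma_I + gamma_Xe) * Sigma_f * phi / (lambda_Xe + sigma_Xe * phi)
Numerator = (0.0637 + 0.0038) * 0.202 * 4.7470e+13 = 6.472534e+11
Denominator = 2.09e-5 + 2.6e-18 * 4.7470e+13 = 1.443220e-04
Xe_eq = 6.472534e+11 / 1.443220e-04 = 4.4848e+15 /cm^3

4.4848e+15


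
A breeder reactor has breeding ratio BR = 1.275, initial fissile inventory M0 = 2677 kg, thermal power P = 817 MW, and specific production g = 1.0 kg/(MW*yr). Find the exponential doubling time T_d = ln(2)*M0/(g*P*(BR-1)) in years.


Breeding gain G = BR - 1 = 1.275 - 1 = 0.275
Fissile production rate = g * P * G = 1.0 * 817 * 0.275 = 224.675 kg/yr
T_d = ln(2) * M0 / (g * P * G)
T_d = ln(2) * 2677 / 224.675 = 8.2588 yr

8.2588


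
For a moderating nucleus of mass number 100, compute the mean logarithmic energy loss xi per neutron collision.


xi = 1 + (A-1)^2/(2A) * ln((A-1)/(A+1))
xi = 1 + (100-1)^2/(2*100) * ln((100-1)/(100 +1))
xi = 0.019867

0.019867


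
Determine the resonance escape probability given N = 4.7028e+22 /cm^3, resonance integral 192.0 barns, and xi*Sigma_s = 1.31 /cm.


p = exp(-N * I * 1e-24 / (xi*Sigma_s))
p = exp(-4.7028e+22 * 192.0 * 1e-24 / 1.31)
p = 0.0010152

0.0010152


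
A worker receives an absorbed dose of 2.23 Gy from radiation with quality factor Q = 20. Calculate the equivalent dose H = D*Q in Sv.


H = D * Q
H = 2.23 * 20
H = 44.600 Sv

44.600


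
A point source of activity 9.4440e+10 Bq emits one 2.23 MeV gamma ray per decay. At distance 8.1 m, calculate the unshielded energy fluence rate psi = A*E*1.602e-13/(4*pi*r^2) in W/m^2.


psi = A * E * 1.602e-13 / (4*pi*r^2)
psi = 9.4440e+10 * 2.23 * 1.602e-13 / (4*pi*8.1^2)
psi = 4.0921e-05 W/m^2

4.0921e-05


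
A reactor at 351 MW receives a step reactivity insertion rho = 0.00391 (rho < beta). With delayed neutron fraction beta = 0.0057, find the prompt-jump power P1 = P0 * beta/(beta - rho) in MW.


P1/P0 = beta / (beta - rho)
P1/P0 = 0.0057 / (0.0057 - 0.00391) = 3.184358
P1 = 351 * 3.184358 = 1117.7 MW

1117.7


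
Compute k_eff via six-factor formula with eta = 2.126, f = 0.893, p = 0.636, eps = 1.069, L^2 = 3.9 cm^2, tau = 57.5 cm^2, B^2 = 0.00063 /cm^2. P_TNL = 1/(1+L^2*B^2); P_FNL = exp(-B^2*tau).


k_inf = eta*f*p*eps = 2.126*0.893*0.636*1.069 = 1.290772
P_TNL = 1/(1 + L^2*B^2) = 1/(1 + 3.9*0.00063) = 0.9975490
P_FNL = exp(-B^2*tau) = exp(-0.00063*57.5) = 0.9644233
k_eff = k_inf * P_TNL * P_FNL = 1.290772 * 0.9975490 * 0.9644233
k_eff = 1.2418

1.2418


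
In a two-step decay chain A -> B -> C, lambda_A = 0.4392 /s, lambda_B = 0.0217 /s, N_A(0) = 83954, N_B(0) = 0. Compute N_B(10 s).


N_B(t) = lambda_A * N_A0 / (lambda_B - lambda_A) * [exp(-lambda_A*t) - exp(-lambda_B*t)]
exp(-0.4392*10) = 0.01237595; exp(-0.0217*10) = 0.8049300
N_B = 0.4392 * 83954 / (0.0217 - 0.4392) * (0.01237595 - 0.8049300)
N_B = 69996

69996


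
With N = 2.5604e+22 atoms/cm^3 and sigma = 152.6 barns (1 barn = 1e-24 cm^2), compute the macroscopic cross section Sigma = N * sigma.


Sigma = N * sigma_barns * 1e-24
Sigma = 2.5604e+22 * 152.6 * 1e-24
Sigma = 3.9072 /cm

3.9072


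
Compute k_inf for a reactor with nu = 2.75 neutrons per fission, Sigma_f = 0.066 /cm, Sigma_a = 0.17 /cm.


k_inf = nu * Sigma_f / Sigma_a
k_inf = 2.75 * 0.066 / 0.17
k_inf = 1.0676

1.0676


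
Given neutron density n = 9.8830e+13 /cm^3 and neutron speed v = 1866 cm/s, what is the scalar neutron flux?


phi = n * v
phi = 9.8830e+13 * 1866
phi = 1.8442e+17 /cm^2/s

1.8442e+17


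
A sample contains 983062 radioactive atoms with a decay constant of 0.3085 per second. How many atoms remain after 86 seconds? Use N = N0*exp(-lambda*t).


N = N0 * exp(-lambda * t)
N = 983062 * exp(-0.3085 * 86)
N = 2.9533e-06

2.9533e-06


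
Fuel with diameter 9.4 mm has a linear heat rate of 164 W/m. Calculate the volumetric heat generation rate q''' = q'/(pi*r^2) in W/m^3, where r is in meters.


r = D / 2 / 1000 = 9.4 / 2 / 1000 = 0.0047 m
q''' = q' / (pi * r^2)
q''' = 164 / (pi * 0.0047^2)
q''' = 2.3632e+06 W/m^3

2.3632e+06


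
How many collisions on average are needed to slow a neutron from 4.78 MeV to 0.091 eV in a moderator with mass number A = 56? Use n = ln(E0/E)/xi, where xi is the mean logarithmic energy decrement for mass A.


xi = 1 + (A-1)^2/(2A)*ln((A-1)/(A+1)) = 0.03529286 (for A = 56)
n = ln(E0/E) / xi
n = ln(4.78e6 / 0.091) / 0.03529286
n = ln(5.252747e+07) / 0.03529286 = 503.70

503.70


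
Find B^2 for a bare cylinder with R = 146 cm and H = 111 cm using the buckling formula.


B^2 = (2.405/R)^2 + (pi/H)^2
B^2 = (2.405/146)^2 + (pi/111)^2
B^2 = 0.0010724 /cm^2

0.0010724


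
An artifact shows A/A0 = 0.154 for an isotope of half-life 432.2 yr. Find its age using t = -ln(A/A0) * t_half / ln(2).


lambda = ln(2) / t_half = ln(2) / 432.2 = 0.001603765 /yr
t = -ln(A/A0) / lambda
t = -ln(0.154) / 0.001603765
t = 1166.5 yr

1166.5


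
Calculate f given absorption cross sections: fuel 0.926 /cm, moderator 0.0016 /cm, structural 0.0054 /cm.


f = Sigma_a_fuel / (Sigma_a_fuel + Sigma_a_mod + Sigma_a_other)
f = 0.926 / (0.926 + 0.0016 + 0.0054)
f = 0.99250

0.99250


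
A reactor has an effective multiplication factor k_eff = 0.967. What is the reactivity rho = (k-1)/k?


rho = (k_eff - 1) / k_eff
rho = (0.967 - 1) / 0.967
rho = -0.034126

-0.034126


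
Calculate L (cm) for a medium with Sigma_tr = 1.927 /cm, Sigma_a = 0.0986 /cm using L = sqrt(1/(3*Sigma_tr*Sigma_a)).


D = 1 / (3 * Sigma_tr) = 1 / (3 * 1.927) = 0.1729805 cm
L = sqrt(D / Sigma_a)
L = sqrt(0.1729805 / 0.0986)
L = 1.3245 cm

1.3245


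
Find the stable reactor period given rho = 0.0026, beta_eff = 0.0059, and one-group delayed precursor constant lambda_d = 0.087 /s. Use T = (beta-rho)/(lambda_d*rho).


T = (beta - rho) / (lambda_d * rho)
T = (0.0059 - 0.0026) / (0.087 * 0.0026)
T = 14.589 s

14.589


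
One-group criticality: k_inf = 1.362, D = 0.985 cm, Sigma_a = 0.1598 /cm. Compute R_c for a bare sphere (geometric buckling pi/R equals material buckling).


L^2 = D / Sigma_a = 0.985 / 0.1598 = 6.163955 cm^2
B_m^2 = (k_inf - 1) / L^2 = (1.362 - 1) / 6.163955 = 0.05872853 /cm^2
For a bare sphere: B_g = pi/R, so R_c = pi / sqrt(B_m^2)
R_c = pi / sqrt(0.05872853) = 12.964 cm

12.964


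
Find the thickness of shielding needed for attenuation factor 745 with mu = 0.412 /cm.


x = ln(factor) / mu
x = ln(745) / 0.412
x = 16.052 cm

16.052


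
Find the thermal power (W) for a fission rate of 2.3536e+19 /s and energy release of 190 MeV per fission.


P = fission_rate * E_MeV * 1.602e-13
P = 2.3536e+19 * 190 * 1.602e-13
P = 7.1639e+08 W

7.1639e+08


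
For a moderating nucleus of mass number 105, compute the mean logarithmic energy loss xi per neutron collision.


xi = 1 + (A-1)^2/(2A) * ln((A-1)/(A+1))
xi = 1 + (105-1)^2/(2*105) * ln((105-1)/(105 +1))
xi = 0.018927

0.018927


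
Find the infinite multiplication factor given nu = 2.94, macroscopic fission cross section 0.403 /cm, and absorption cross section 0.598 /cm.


k_inf = nu * Sigma_f / Sigma_a
k_inf = 2.94 * 0.403 / 0.598
k_inf = 1.9813

1.9813


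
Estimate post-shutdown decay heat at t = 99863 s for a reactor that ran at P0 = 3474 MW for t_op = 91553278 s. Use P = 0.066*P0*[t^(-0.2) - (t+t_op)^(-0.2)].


P/P0 = 0.066 * [t^(-0.2) - (t + t_op)^(-0.2)]
P/P0 = 0.066 * [99863^(-0.2) - (99863 + 91553278)^(-0.2)]
P/P0 = 0.066 * [0.1000274 - 0.02556057] = 0.004914811
P = 3474 * 0.004914811 = 17.074 MW

17.074


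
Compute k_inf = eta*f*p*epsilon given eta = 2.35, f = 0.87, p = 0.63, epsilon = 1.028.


k_inf = eta * f * p * epsilon
k_inf = 2.35 * 0.87 * 0.63 * 1.028
k_inf = 1.3241

1.3241


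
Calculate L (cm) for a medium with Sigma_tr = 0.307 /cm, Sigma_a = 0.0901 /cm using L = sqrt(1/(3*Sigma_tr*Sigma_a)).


D = 1 / (3 * Sigma_tr) = 1 / (3 * 0.307) = 1.085776 cm
L = sqrt(D / Sigma_a)
L = sqrt(1.085776 / 0.0901)
L = 3.4714 cm

3.4714


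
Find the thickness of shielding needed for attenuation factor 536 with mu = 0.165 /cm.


x = ln(factor) / mu
x = ln(536) / 0.165
x = 38.086 cm

38.086


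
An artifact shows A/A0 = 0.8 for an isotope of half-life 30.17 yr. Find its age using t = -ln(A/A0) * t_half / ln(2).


lambda = ln(2) / t_half = ln(2) / 30.17 = 0.02297472 /yr
t = -ln(A/A0) / lambda
t = -ln(0.8) / 0.02297472
t = 9.7126 yr

9.7126


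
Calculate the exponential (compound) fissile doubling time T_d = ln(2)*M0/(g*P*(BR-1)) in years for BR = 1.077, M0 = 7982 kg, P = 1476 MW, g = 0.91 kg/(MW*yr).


Breeding gain G = BR - 1 = 1.077 - 1 = 0.077
Fissile production rate = g * P * G = 0.91 * 1476 * 0.077 = 103.42332 kg/yr
T_d = ln(2) * M0 / (g * P * G)
T_d = ln(2) * 7982 / 103.42332 = 53.496 yr

53.496


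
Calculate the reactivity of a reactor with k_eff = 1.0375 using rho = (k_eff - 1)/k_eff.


rho = (k_eff - 1) / k_eff
rho = (1.0375 - 1) / 1.0375
rho = 0.036145

0.036145


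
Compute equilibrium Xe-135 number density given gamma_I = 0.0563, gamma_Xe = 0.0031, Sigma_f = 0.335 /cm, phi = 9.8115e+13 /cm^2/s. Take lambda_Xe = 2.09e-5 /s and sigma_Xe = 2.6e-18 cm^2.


Xe_eq = (gamma_I + gamma_Xe) * Sigma_f * phi / (lambda_Xe + sigma_Xe * phi)
Numerator = (0.0563 + 0.0031) * 0.335 * 9.8115e+13 = 1.952390e+12
Denominator = 2.09e-5 + 2.6e-18 * 9.8115e+13 = 2.759990e-04
Xe_eq = 1.952390e+12 / 2.759990e-04 = 7.0739e+15 /cm^3

7.0739e+15


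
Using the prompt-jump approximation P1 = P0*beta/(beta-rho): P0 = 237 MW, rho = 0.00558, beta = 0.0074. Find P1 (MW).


P1/P0 = beta / (beta - rho)
P1/P0 = 0.0074 / (0.0074 - 0.00558) = 4.065934
P1 = 237 * 4.065934 = 963.63 MW

963.63


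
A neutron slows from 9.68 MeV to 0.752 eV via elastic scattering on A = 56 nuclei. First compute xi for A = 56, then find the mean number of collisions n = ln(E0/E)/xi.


xi = 1 + (A-1)^2/(2A)*ln((A-1)/(A+1)) = 0.03529286 (for A = 56)
n = ln(E0/E) / xi
n = ln(9.68e6 / 0.752) / 0.03529286
n = ln(1.287234e+07) / 0.03529286 = 463.85

463.85


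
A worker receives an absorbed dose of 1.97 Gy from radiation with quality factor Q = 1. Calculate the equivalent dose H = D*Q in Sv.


H = D * Q
H = 1.97 * 1
H = 1.9700 Sv

1.9700


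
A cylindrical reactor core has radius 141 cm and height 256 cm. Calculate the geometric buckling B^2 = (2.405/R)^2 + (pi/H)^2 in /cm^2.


B^2 = (2.405/R)^2 + (pi/H)^2
B^2 = (2.405/141)^2 + (pi/256)^2
B^2 = 4.4153e-04 /cm^2

4.4153e-04


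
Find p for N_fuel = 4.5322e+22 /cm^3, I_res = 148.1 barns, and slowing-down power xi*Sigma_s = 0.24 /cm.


p = exp(-N * I * 1e-24 / (xi*Sigma_s))
p = exp(-4.5322e+22 * 148.1 * 1e-24 / 0.24)
p = 7.1432e-13

7.1432e-13


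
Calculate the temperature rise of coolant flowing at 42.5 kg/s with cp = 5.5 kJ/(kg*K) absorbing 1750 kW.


dT = Q / (m_dot * cp)
dT = 1750 / (42.5 * 5.5)
dT = 7.4866 C

7.4866


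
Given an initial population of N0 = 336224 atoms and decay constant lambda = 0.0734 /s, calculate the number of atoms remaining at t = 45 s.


N = N0 * exp(-lambda * t)
N = 336224 * exp(-0.0734 * 45)
N = 12364

12364


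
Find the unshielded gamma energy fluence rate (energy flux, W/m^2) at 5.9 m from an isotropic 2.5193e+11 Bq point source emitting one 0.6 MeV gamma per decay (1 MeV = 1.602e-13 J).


psi = A * E * 1.602e-13 / (4*pi*r^2)
psi = 2.5193e+11 * 0.6 * 1.602e-13 / (4*pi*5.9^2)
psi = 5.5358e-05 W/m^2

5.5358e-05


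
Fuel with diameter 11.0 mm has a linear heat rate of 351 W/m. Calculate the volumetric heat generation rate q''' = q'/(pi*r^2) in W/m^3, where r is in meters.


r = D / 2 / 1000 = 11.0 / 2 / 1000 = 0.0055 m
q''' = q' / (pi * r^2)
q''' = 351 / (pi * 0.0055^2)
q''' = 3.6934e+06 W/m^3

3.6934e+06


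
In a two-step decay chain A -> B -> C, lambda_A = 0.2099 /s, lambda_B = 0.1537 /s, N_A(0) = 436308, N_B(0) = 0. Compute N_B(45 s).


N_B(t) = lambda_A * N_A0 / (lambda_B - lambda_A) * [exp(-lambda_A*t) - exp(-lambda_B*t)]
exp(-0.2099*45) = 7.904447e-05; exp(-0.1537*45) = 9.912934e-04
N_B = 0.2099 * 436308 / (0.1537 - 0.2099) * (7.904447e-05 - 9.912934e-04)
N_B = 1486.6

1486.6


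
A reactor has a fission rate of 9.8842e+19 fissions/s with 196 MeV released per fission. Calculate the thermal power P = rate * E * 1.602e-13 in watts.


P = fission_rate * E_MeV * 1.602e-13
P = 9.8842e+19 * 196 * 1.602e-13
P = 3.1036e+09 W

3.1036e+09


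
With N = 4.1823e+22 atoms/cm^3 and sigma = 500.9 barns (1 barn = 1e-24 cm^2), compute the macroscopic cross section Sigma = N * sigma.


Sigma = N * sigma_barns * 1e-24
Sigma = 4.1823e+22 * 500.9 * 1e-24
Sigma = 20.949 /cm

20.949


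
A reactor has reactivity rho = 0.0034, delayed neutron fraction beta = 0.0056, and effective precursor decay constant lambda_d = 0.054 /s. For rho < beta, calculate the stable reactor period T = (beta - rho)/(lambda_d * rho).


T = (beta - rho) / (lambda_d * rho)
T = (0.0056 - 0.0034) / (0.054 * 0.0034)
T = 11.983 s

11.983


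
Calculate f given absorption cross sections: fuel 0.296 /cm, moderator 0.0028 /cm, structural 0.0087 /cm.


f = Sigma_a_fuel / (Sigma_a_fuel + Sigma_a_mod + Sigma_a_other)
f = 0.296 / (0.296 + 0.0028 + 0.0087)
f = 0.96260

0.96260


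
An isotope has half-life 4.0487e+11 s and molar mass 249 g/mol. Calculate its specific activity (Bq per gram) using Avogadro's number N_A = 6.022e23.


lambda = ln(2) / t_half = ln(2) / 4.0487e+11 = 1.712024e-12 /s
SA = lambda * N_A / M
SA = 1.712024e-12 * 6.022e23 / 249
SA = 4.1405e+09 Bq/g

4.1405e+09


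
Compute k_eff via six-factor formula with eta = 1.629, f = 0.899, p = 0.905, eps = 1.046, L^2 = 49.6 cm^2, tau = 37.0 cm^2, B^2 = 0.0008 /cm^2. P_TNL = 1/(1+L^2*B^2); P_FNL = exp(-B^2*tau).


k_inf = eta*f*p*eps = 1.629*0.899*0.905*1.046 = 1.386312
P_TNL = 1/(1 + L^2*B^2) = 1/(1 + 49.6*0.0008) = 0.9618344
P_FNL = exp(-B^2*tau) = exp(-0.0008*37.0) = 0.9708338
k_eff = k_inf * P_TNL * P_FNL = 1.386312 * 0.9618344 * 0.9708338
k_eff = 1.2945

1.2945


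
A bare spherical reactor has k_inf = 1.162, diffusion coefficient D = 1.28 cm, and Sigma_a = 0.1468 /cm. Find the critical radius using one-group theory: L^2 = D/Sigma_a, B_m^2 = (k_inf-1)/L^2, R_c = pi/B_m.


L^2 = D / Sigma_a = 1.28 / 0.1468 = 8.719346 cm^2
B_m^2 = (k_inf - 1) / L^2 = (1.162 - 1) / 8.719346 = 0.01857938 /cm^2
For a bare sphere: B_g = pi/R, so R_c = pi / sqrt(B_m^2)
R_c = pi / sqrt(0.01857938) = 23.048 cm

23.048


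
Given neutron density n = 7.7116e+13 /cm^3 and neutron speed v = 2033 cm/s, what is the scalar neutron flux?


phi = n * v
phi = 7.7116e+13 * 2033
phi = 1.5678e+17 /cm^2/s

1.5678e+17


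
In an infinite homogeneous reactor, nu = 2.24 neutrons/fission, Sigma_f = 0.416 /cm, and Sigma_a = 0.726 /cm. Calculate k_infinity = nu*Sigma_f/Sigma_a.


k_inf = nu * Sigma_f / Sigma_a
k_inf = 2.24 * 0.416 / 0.726
k_inf = 1.2835

1.2835


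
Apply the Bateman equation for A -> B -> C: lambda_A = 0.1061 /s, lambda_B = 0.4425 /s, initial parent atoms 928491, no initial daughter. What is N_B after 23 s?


N_B(t) = lambda_A * N_A0 / (lambda_B - lambda_A) * [exp(-lambda_A*t) - exp(-lambda_B*t)]
exp(-0.1061*23) = 0.08713471; exp(-0.4425*23) = 3.801613e-05
N_B = 0.1061 * 928491 / (0.4425 - 0.1061) * (0.08713471 - 3.801613e-05)
N_B = 25506

25506


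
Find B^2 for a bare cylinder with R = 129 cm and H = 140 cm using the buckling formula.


B^2 = (2.405/R)^2 + (pi/H)^2
B^2 = (2.405/129)^2 + (pi/140)^2
B^2 = 8.5113e-04 /cm^2

8.5113e-04


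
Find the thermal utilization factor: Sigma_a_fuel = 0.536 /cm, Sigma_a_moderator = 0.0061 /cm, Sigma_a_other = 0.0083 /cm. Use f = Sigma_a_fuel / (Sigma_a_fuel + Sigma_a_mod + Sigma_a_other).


f = Sigma_a_fuel / (Sigma_a_fuel + Sigma_a_mod + Sigma_a_other)
f = 0.536 / (0.536 + 0.0061 + 0.0083)
f = 0.97384

0.97384


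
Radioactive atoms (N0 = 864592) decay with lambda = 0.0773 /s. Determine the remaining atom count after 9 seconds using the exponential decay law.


N = N0 * exp(-lambda * t)
N = 864592 * exp(-0.0773 * 9)
N = 431194

431194


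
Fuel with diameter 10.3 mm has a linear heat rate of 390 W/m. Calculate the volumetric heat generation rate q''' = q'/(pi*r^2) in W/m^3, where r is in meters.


r = D / 2 / 1000 = 10.3 / 2 / 1000 = 0.00515 m
q''' = q' / (pi * r^2)
q''' = 390 / (pi * 0.00515^2)
q''' = 4.6806e+06 W/m^3

4.6806e+06


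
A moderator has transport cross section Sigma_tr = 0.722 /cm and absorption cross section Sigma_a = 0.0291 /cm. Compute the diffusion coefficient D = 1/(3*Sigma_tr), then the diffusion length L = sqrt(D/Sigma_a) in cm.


D = 1 / (3 * Sigma_tr) = 1 / (3 * 0.722) = 0.4616805 cm
L = sqrt(D / Sigma_a)
L = sqrt(0.4616805 / 0.0291)
L = 3.9831 cm

3.9831


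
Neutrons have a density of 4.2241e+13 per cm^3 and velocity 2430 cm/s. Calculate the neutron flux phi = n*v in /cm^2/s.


phi = n * v
phi = 4.2241e+13 * 2430
phi = 1.0265e+17 /cm^2/s

1.0265e+17


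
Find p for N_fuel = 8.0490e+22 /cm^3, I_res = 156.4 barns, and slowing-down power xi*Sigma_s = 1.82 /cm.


p = exp(-N * I * 1e-24 / (xi*Sigma_s))
p = exp(-8.0490e+22 * 156.4 * 1e-24 / 1.82)
p = 9.9096e-04

9.9096e-04


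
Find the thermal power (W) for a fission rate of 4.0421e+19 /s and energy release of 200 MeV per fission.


P = fission_rate * E_MeV * 1.602e-13
P = 4.0421e+19 * 200 * 1.602e-13
P = 1.2951e+09 W

1.2951e+09


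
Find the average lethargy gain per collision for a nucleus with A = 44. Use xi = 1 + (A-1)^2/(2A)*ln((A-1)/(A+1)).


xi = 1 + (A-1)^2/(2A) * ln((A-1)/(A+1))
xi = 1 + (44-1)^2/(2*44) * ln((44-1)/(44 +1))
xi = 0.044774

0.044774


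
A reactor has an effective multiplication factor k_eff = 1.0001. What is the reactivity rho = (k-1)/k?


rho = (k_eff - 1) / k_eff
rho = (1.0001 - 1) / 1.0001
rho = 9.9990e-05

9.9990e-05


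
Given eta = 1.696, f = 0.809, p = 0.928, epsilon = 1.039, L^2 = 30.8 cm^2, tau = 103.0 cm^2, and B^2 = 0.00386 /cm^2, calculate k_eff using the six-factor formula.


k_inf = eta*f*p*eps = 1.696*0.809*0.928*1.039 = 1.322933
P_TNL = 1/(1 + L^2*B^2) = 1/(1 + 30.8*0.00386) = 0.8937445
P_FNL = exp(-B^2*tau) = exp(-0.00386*103.0) = 0.6719442
k_eff = k_inf * P_TNL * P_FNL = 1.322933 * 0.8937445 * 0.6719442
k_eff = 0.79448

0.79448


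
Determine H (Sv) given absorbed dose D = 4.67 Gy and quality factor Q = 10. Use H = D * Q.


H = D * Q
H = 4.67 * 10
H = 46.700 Sv

46.700


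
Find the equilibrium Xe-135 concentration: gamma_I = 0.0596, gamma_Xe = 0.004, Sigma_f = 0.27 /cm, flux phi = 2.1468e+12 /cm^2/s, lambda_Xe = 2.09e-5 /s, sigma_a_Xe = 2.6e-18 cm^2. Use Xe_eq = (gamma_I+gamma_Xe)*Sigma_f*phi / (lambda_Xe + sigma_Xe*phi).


Xe_eq = (gamma_I + gamma_Xe) * Sigma_f * phi / (lambda_Xe + sigma_Xe * phi)
Numerator = (0.0596 + 0.004) * 0.27 * 2.1468e+12 = 3.686485e+10
Denominator = 2.09e-5 + 2.6e-18 * 2.1468e+12 = 2.648168e-05
Xe_eq = 3.686485e+10 / 2.648168e-05 = 1.3921e+15 /cm^3

1.3921e+15


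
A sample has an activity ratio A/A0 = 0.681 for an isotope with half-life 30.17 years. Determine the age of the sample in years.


lambda = ln(2) / t_half = ln(2) / 30.17 = 0.02297472 /yr
t = -ln(A/A0) / lambda
t = -ln(0.681) / 0.02297472
t = 16.722 yr

16.722


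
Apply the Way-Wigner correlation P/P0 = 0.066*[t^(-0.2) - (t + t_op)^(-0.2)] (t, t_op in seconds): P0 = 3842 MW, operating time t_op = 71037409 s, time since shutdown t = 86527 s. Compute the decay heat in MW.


P/P0 = 0.066 * [t^(-0.2) - (t + t_op)^(-0.2)]
P/P0 = 0.066 * [86527^(-0.2) - (86527 + 71037409)^(-0.2)]
P/P0 = 0.066 * [0.1029366 - 0.02689037] = 0.005019051
P = 3842 * 0.005019051 = 19.283 MW

19.283


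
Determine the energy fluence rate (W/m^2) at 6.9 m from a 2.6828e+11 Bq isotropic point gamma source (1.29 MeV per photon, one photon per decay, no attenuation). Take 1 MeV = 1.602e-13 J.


psi = A * E * 1.602e-13 / (4*pi*r^2)
psi = 2.6828e+11 * 1.29 * 1.602e-13 / (4*pi*6.9^2)
psi = 9.2669e-05 W/m^2

9.2669e-05


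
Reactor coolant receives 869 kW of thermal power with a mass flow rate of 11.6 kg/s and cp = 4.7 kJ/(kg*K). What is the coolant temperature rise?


dT = Q / (m_dot * cp)
dT = 869 / (11.6 * 4.7)
dT = 15.939 C

15.939


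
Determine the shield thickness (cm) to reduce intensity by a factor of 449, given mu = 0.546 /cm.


x = ln(factor) / mu
x = ln(449) / 0.546
x = 11.185 cm

11.185


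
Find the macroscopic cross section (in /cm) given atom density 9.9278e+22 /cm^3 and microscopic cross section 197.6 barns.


Sigma = N * sigma_barns * 1e-24
Sigma = 9.9278e+22 * 197.6 * 1e-24
Sigma = 19.617 /cm

19.617


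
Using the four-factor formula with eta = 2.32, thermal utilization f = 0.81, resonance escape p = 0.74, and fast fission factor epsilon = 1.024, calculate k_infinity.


k_inf = eta * f * p * epsilon
k_inf = 2.32 * 0.81 * 0.74 * 1.024
k_inf = 1.4240

1.4240


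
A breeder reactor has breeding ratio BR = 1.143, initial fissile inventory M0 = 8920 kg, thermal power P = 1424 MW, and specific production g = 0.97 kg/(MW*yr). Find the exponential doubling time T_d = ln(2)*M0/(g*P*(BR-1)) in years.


Breeding gain G = BR - 1 = 1.143 - 1 = 0.143
Fissile production rate = g * P * G = 0.97 * 1424 * 0.143 = 197.52304 kg/yr
T_d = ln(2) * M0 / (g * P * G)
T_d = ln(2) * 8920 / 197.52304 = 31.302 yr

31.302


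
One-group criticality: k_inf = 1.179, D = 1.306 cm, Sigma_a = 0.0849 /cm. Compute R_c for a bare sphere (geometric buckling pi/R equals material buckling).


L^2 = D / Sigma_a = 1.306 / 0.0849 = 15.38280 cm^2
B_m^2 = (k_inf - 1) / L^2 = (1.179 - 1) / 15.38280 = 0.01163637 /cm^2
For a bare sphere: B_g = pi/R, so R_c = pi / sqrt(B_m^2)
R_c = pi / sqrt(0.01163637) = 29.123 cm

29.123


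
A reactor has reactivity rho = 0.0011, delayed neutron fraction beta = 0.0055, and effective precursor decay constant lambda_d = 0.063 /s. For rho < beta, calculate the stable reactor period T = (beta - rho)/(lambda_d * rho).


T = (beta - rho) / (lambda_d * rho)
T = (0.0055 - 0.0011) / (0.063 * 0.0011)
T = 63.492 s

63.492


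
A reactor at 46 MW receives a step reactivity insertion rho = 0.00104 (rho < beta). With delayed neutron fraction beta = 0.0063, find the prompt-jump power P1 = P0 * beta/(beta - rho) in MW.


P1/P0 = beta / (beta - rho)
P1/P0 = 0.0063 / (0.0063 - 0.00104) = 1.197719
P1 = 46 * 1.197719 = 55.095 MW

55.095


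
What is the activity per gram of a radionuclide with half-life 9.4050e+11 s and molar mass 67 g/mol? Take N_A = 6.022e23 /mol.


lambda = ln(2) / t_half = ln(2) / 9.4050e+11 = 7.369986e-13 /s
SA = lambda * N_A / M
SA = 7.369986e-13 * 6.022e23 / 67
SA = 6.6242e+09 Bq/g

6.6242e+09


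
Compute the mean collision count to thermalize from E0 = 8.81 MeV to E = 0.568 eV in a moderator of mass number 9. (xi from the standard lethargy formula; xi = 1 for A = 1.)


xi = 1 + (A-1)^2/(2A)*ln((A-1)/(A+1)) = 0.2066007 (for A = 9)
n = ln(E0/E) / xi
n = ln(8.81e6 / 0.568) / 0.2066007
n = ln(1.551056e+07) / 0.2066007 = 80.140

80.140


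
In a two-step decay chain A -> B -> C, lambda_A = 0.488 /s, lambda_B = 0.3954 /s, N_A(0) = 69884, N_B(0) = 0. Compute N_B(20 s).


N_B(t) = lambda_A * N_A0 / (lambda_B - lambda_A) * [exp(-lambda_A*t) - exp(-lambda_B*t)]
exp(-0.488*20) = 5.771462e-05; exp(-0.3954*20) = 3.677894e-04
N_B = 0.488 * 69884 / (0.3954 - 0.488) * (5.771462e-05 - 3.677894e-04)
N_B = 114.20

114.20


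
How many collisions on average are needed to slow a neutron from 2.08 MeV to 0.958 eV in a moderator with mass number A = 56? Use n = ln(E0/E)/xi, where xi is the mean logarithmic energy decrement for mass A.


xi = 1 + (A-1)^2/(2A)*ln((A-1)/(A+1)) = 0.03529286 (for A = 56)
n = ln(E0/E) / xi
n = ln(2.08e6 / 0.958) / 0.03529286
n = ln(2.171190e+06) / 0.03529286 = 413.42

413.42


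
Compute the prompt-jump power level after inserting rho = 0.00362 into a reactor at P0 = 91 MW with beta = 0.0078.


P1/P0 = beta / (beta - rho)
P1/P0 = 0.0078 / (0.0078 - 0.00362) = 1.866029
P1 = 91 * 1.866029 = 169.81 MW

169.81


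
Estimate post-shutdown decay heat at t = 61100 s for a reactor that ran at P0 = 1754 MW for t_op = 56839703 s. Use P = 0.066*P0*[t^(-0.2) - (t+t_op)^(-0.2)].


P/P0 = 0.066 * [t^(-0.2) - (t + t_op)^(-0.2)]
P/P0 = 0.066 * [61100^(-0.2) - (61100 + 56839703)^(-0.2)]
P/P0 = 0.066 * [0.1103549 - 0.02811748] = 0.005427670
P = 1754 * 0.005427670 = 9.5201 MW

9.5201


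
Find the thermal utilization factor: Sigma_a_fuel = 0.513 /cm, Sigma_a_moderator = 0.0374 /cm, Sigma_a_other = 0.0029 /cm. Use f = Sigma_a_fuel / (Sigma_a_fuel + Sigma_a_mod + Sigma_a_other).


f = Sigma_a_fuel / (Sigma_a_fuel + Sigma_a_mod + Sigma_a_other)
f = 0.513 / (0.513 + 0.0374 + 0.0029)
f = 0.92716

0.92716


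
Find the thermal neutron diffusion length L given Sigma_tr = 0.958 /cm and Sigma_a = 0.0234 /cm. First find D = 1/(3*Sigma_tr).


D = 1 / (3 * Sigma_tr) = 1 / (3 * 0.958) = 0.3479471 cm
L = sqrt(D / Sigma_a)
L = sqrt(0.3479471 / 0.0234)
L = 3.8561 cm

3.8561


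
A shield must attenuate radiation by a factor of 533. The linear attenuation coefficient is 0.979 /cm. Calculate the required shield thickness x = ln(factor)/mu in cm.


x = ln(factor) / mu
x = ln(533) / 0.979
x = 6.4132 cm

6.4132


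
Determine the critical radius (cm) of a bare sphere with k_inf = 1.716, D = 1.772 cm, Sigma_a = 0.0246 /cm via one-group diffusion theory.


L^2 = D / Sigma_a = 1.772 / 0.0246 = 72.03252 cm^2
B_m^2 = (k_inf - 1) / L^2 = (1.716 - 1) / 72.03252 = 0.009939955 /cm^2
For a bare sphere: B_g = pi/R, so R_c = pi / sqrt(B_m^2)
R_c = pi / sqrt(0.009939955) = 31.511 cm

31.511


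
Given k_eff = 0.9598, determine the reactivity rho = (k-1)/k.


rho = (k_eff - 1) / k_eff
rho = (0.9598 - 1) / 0.9598
rho = -0.041884

-0.041884


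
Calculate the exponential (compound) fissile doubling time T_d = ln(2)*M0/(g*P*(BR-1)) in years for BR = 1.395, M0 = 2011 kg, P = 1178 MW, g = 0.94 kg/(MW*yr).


Breeding gain G = BR - 1 = 1.395 - 1 = 0.395
Fissile production rate = g * P * G = 0.94 * 1178 * 0.395 = 437.3914 kg/yr
T_d = ln(2) * M0 / (g * P * G)
T_d = ln(2) * 2011 / 437.3914 = 3.1869 yr

3.1869


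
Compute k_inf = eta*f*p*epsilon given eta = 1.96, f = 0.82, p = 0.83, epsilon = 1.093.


k_inf = eta * f * p * epsilon
k_inf = 1.96 * 0.82 * 0.83 * 1.093
k_inf = 1.4580

1.4580


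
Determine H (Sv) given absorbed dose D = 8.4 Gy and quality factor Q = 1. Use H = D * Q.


H = D * Q
H = 8.4 * 1
H = 8.4000 Sv

8.4000


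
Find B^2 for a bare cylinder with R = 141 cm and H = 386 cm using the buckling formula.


B^2 = (2.405/R)^2 + (pi/H)^2
B^2 = (2.405/141)^2 + (pi/386)^2
B^2 = 3.5717e-04 /cm^2

3.5717e-04


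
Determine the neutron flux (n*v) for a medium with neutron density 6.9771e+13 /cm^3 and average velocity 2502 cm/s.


phi = n * v
phi = 6.9771e+13 * 2502
phi = 1.7457e+17 /cm^2/s

1.7457e+17


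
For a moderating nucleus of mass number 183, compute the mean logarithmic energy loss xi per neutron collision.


xi = 1 + (A-1)^2/(2A) * ln((A-1)/(A+1))
xi = 1 + (183-1)^2/(2*183) * ln((183-1)/(183 +1))
xi = 0.010889

0.010889


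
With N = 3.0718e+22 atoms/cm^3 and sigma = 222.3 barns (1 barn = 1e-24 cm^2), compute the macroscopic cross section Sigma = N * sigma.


Sigma = N * sigma_barns * 1e-24
Sigma = 3.0718e+22 * 222.3 * 1e-24
Sigma = 6.8286 /cm

6.8286


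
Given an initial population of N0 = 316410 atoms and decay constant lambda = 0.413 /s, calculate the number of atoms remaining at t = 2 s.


N = N0 * exp(-lambda * t)
N = 316410 * exp(-0.413 * 2)
N = 138523

138523


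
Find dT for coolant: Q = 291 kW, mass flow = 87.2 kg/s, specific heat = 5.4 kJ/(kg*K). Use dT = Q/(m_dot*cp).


dT = Q / (m_dot * cp)
dT = 291 / (87.2 * 5.4)
dT = 0.61799 C

0.61799


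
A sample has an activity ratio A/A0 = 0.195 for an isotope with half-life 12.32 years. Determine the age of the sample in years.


lambda = ln(2) / t_half = ln(2) / 12.32 = 0.05626195 /yr
t = -ln(A/A0) / lambda
t = -ln(0.195) / 0.05626195
t = 29.056 yr

29.056


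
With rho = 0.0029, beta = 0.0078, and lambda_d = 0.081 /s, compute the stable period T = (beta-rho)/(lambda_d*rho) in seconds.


T = (beta - rho) / (lambda_d * rho)
T = (0.0078 - 0.0029) / (0.081 * 0.0029)
T = 20.860 s

20.860


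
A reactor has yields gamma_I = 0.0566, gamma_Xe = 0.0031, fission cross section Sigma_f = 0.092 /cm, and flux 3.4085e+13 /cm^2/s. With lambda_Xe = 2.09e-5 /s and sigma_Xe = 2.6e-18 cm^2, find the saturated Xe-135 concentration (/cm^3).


Xe_eq = (gamma_I + gamma_Xe) * Sigma_f * phi / (lambda_Xe + sigma_Xe * phi)
Numerator = (0.0566 + 0.0031) * 0.092 * 3.4085e+13 = 1.872085e+11
Denominator = 2.09e-5 + 2.6e-18 * 3.4085e+13 = 1.095210e-04
Xe_eq = 1.872085e+11 / 1.095210e-04 = 1.7093e+15 /cm^3

1.7093e+15


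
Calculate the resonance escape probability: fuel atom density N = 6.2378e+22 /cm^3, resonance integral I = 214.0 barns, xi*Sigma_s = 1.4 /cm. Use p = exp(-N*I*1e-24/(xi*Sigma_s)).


p = exp(-N * I * 1e-24 / (xi*Sigma_s))
p = exp(-6.2378e+22 * 214.0 * 1e-24 / 1.4)
p = 7.2283e-05

7.2283e-05


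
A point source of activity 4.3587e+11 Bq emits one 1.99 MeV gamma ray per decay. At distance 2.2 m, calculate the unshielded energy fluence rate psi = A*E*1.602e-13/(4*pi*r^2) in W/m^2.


psi = A * E * 1.602e-13 / (4*pi*r^2)
psi = 4.3587e+11 * 1.99 * 1.602e-13 / (4*pi*2.2^2)
psi = 0.0022846 W/m^2

0.0022846


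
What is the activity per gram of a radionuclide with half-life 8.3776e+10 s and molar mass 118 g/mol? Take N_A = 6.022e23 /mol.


lambda = ln(2) / t_half = ln(2) / 8.3776e+10 = 8.273816e-12 /s
SA = lambda * N_A / M
SA = 8.273816e-12 * 6.022e23 / 118
SA = 4.2225e+10 Bq/g

4.2225e+10


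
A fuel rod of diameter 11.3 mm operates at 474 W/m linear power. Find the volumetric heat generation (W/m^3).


r = D / 2 / 1000 = 11.3 / 2 / 1000 = 0.00565 m
q''' = q' / (pi * r^2)
q''' = 474 / (pi * 0.00565^2)
q''' = 4.7264e+06 W/m^3

4.7264e+06
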